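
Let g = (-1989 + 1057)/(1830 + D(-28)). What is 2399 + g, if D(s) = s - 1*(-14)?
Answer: 1088913/454 ≈ 2398.5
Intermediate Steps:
D(s) = 14 + s (D(s) = s + 14 = 14 + s)
g = -233/454 (g = (-1989 + 1057)/(1830 + (14 - 28)) = -932/(1830 - 14) = -932/1816 = -932*1/1816 = -233/454 ≈ -0.51322)
2399 + g = 2399 - 233/454 = 1088913/454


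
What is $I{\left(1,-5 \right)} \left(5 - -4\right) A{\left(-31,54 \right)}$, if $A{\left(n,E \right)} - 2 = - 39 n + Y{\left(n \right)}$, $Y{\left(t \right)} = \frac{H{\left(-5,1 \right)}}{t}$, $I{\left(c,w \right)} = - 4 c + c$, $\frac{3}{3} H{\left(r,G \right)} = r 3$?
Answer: $- \frac{1014012}{31} \approx -32710.0$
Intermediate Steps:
$H{\left(r,G \right)} = 3 r$ ($H{\left(r,G \right)} = r 3 = 3 r$)
$I{\left(c,w \right)} = - 3 c$
$Y{\left(t \right)} = - \frac{15}{t}$ ($Y{\left(t \right)} = \frac{3 \left(-5\right)}{t} = - \frac{15}{t}$)
$A{\left(n,E \right)} = 2 - 39 n - \frac{15}{n}$ ($A{\left(n,E \right)} = 2 - \left(\frac{15}{n} + 39 n\right) = 2 - 39 n - \frac{15}{n}$)
$I{\left(1,-5 \right)} \left(5 - -4\right) A{\left(-31,54 \right)} = \left(-3\right) 1 \left(5 - -4\right) \left(2 - -1209 - \frac{15}{-31}\right) = - 3 \left(5 + 4\right) \left(2 + 1209 - - \frac{15}{31}\right) = \left(-3\right) 9 \left(2 + 1209 + \frac{15}{31}\right) = \left(-27\right) \frac{37556}{31} = - \frac{1014012}{31}$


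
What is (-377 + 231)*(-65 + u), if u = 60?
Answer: 730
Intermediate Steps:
(-377 + 231)*(-65 + u) = (-377 + 231)*(-65 + 60) = -146*(-5) = 730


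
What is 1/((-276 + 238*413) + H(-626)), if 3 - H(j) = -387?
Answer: 1/98408 ≈ 1.0162e-5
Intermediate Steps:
H(j) = 390 (H(j) = 3 - 1*(-387) = 3 + 387 = 390)
1/((-276 + 238*413) + H(-626)) = 1/((-276 + 238*413) + 390) = 1/((-276 + 98294) + 390) = 1/(98018 + 390) = 1/98408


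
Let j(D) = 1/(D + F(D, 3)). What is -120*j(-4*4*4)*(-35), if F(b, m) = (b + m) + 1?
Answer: -1050/31 ≈ -33.871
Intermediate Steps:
F(b, m) = 1 + b + m
j(D) = 1/(4 + 2*D) (j(D) = 1/(D + (1 + D + 3)) = 1/(D + (4 + D)) = 1/(4 + 2*D))
-120*j(-4*4*4)*(-35) = -60/(2 - 4*4*4)*(-35) = -60/(2 - 16*4)*(-35) = -60/(2 - 64)*(-35) = -60/(-62)*(-35) = -60*(-1)/62*(-35) = -120*(-1/124)*(-35) = (30/31)*(-35) = -1050/31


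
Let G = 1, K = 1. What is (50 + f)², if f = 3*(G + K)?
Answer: 3136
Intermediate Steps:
f = 6 (f = 3*(1 + 1) = 3*2 = 6)
(50 + f)² = (50 + 6)² = 56² = 3136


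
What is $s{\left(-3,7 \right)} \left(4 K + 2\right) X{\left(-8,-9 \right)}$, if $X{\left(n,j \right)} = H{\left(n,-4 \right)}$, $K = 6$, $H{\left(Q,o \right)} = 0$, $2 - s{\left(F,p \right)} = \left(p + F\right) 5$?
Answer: $0$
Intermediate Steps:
$s{\left(F,p \right)} = 2 - 5 F - 5 p$ ($s{\left(F,p \right)} = 2 - \left(p + F\right) 5 = 2 - \left(F + p\right) 5 = 2 - \left(5 F + 5 p\right) = 2 - 5 F - 5 p$)
$X{\left(n,j \right)} = 0$
$s{\left(-3,7 \right)} \left(4 K + 2\right) X{\left(-8,-9 \right)} = \left(2 - -15 - 35\right) \left(4 \cdot 6 + 2\right) 0 = \left(2 + 15 - 35\right) \left(24 + 2\right) 0 = \left(-18\right) 26 \cdot 0 = \left(-468\right) 0 = 0$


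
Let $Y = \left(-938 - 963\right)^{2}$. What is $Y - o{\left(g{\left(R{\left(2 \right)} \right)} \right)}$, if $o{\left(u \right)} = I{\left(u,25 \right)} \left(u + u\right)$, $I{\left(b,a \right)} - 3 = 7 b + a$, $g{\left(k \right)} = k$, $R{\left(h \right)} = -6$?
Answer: $3613633$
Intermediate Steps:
$I{\left(b,a \right)} = 3 + a + 7 b$ ($I{\left(b,a \right)} = 3 + \left(7 b + a\right) = 3 + \left(a + 7 b\right) = 3 + a + 7 b$)
$o{\left(u \right)} = 2 u \left(28 + 7 u\right)$ ($o{\left(u \right)} = \left(3 + 25 + 7 u\right) \left(u + u\right) = \left(28 + 7 u\right) 2 u = 2 u \left(28 + 7 u\right)$)
$Y = 3613801$ ($Y = \left(-1901\right)^{2} = 3613801$)
$Y - o{\left(g{\left(R{\left(2 \right)} \right)} \right)} = 3613801 - 14 \left(-6\right) \left(4 - 6\right) = 3613801 - 14 \left(-6\right) \left(-2\right) = 3613801 - 168 = 3613633$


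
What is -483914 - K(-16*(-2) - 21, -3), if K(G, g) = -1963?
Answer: -481951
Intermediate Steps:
-483914 - K(-16*(-2) - 21, -3) = -483914 - 1*(-1963) = -483914 + 1963 = -481951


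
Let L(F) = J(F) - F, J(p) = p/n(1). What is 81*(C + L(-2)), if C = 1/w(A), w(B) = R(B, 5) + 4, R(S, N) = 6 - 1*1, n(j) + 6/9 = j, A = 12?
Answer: -315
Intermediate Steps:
n(j) = -⅔ + j
R(S, N) = 5 (R(S, N) = 6 - 1 = 5)
J(p) = 3*p (J(p) = p/(-⅔ + 1) = p/(⅓) = p*3 = 3*p)
w(B) = 9 (w(B) = 5 + 4 = 9)
L(F) = 2*F (L(F) = 3*F - F = 2*F)
C = ⅑ (C = 1/9 = ⅑ ≈ 0.11111)
81*(C + L(-2)) = 81*(⅑ + 2*(-2)) = 81*(⅑ - 4) = 81*(-35/9) = -315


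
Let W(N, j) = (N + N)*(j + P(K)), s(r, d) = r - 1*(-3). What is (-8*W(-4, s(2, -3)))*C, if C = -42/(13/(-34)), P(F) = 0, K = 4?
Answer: 456960/13 ≈ 35151.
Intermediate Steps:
s(r, d) = 3 + r (s(r, d) = r + 3 = 3 + r)
W(N, j) = 2*N*j (W(N, j) = (N + N)*(j + 0) = (2*N)*j = 2*N*j)
C = 1428/13 (C = -42/(13*(-1/34)) = -42/(-13/34) = -42*(-34/13) = 1428/13 ≈ 109.85)
(-8*W(-4, s(2, -3)))*C = -16*(-4)*(3 + 2)*(1428/13) = -16*(-4)*5*(1428/13) = -8*(-40)*(1428/13) = 320*(1428/13) = 456960/13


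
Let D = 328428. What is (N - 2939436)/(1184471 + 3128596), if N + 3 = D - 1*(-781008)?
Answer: -610001/1437689 ≈ -0.42429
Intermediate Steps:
N = 1109433 (N = -3 + (328428 - 1*(-781008)) = -3 + (328428 + 781008) = -3 + 1109436 = 1109433)
(N - 2939436)/(1184471 + 3128596) = (1109433 - 2939436)/(1184471 + 3128596) = -1830003/4313067 = -1830003*1/4313067 = -610001/1437689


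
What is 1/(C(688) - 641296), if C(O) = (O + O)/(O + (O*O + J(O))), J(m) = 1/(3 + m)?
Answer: -327556113/210060424091632 ≈ -1.5593e-6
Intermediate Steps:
C(O) = 2*O/(O + O² + 1/(3 + O)) (C(O) = (O + O)/(O + (O*O + 1/(3 + O))) = (2*O)/(O + (O² + 1/(3 + O))) = (2*O)/(O + O² + 1/(3 + O)) = 2*O/(O + O² + 1/(3 + O)))
1/(C(688) - 641296) = 1/(2*688*(3 + 688)/(1 + 688*(1 + 688)*(3 + 688)) - 641296) = 1/(2*688*691/(1 + 688*689*691) - 641296) = 1/(2*688*691/(1 + 327556112) - 641296) = 1/(2*688*691/327556113 - 641296) = 1/(2*688*(1/327556113)*691 - 641296) = 1/(950816/327556113 - 641296) = 1/(-210060424091632/327556113) = -327556113/210060424091632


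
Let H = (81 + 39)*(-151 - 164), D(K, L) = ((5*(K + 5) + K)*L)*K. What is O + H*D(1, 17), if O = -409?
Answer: -19921009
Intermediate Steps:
D(K, L) = K*L*(25 + 6*K) (D(K, L) = ((5*(5 + K) + K)*L)*K = (((25 + 5*K) + K)*L)*K = ((25 + 6*K)*L)*K = (L*(25 + 6*K))*K = K*L*(25 + 6*K))
H = -37800 (H = 120*(-315) = -37800)
O + H*D(1, 17) = -409 - 37800*17*(25 + 6*1) = -409 - 37800*17*(25 + 6) = -409 - 37800*17*31 = -409 - 37800*527 = -409 - 19920600 = -19921009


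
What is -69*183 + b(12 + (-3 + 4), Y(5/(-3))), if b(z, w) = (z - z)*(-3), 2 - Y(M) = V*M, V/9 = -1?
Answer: -12627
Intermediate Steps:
V = -9 (V = 9*(-1) = -9)
Y(M) = 2 + 9*M (Y(M) = 2 - (-9)*M = 2 + 9*M)
b(z, w) = 0 (b(z, w) = 0*(-3) = 0)
-69*183 + b(12 + (-3 + 4), Y(5/(-3))) = -69*183 + 0 = -12627 + 0 = -12627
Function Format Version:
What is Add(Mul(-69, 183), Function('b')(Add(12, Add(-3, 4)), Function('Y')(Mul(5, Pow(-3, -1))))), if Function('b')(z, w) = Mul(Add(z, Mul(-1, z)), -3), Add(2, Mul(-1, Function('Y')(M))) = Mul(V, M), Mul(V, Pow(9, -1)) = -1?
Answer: -12627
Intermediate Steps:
V = -9 (V = Mul(9, -1) = -9)
Function('Y')(M) = Add(2, Mul(9, M)) (Function('Y')(M) = Add(2, Mul(-1, Mul(-9, M))) = Add(2, Mul(9, M)))
Function('b')(z, w) = 0 (Function('b')(z, w) = Mul(0, -3) = 0)
Add(Mul(-69, 183), Function('b')(Add(12, Add(-3, 4)), Function('Y')(Mul(5, Pow(-3, -1))))) = Add(Mul(-69, 183), 0) = Add(-12627, 0) = -12627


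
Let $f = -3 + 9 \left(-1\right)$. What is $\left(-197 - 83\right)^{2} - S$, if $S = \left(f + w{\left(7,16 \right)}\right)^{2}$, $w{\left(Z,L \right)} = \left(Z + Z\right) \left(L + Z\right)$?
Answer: $-17700$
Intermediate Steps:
$w{\left(Z,L \right)} = 2 Z \left(L + Z\right)$
$f = -12$ ($f = -3 - 9 = -12$)
$S = 96100$ ($S = \left(-12 + 2 \cdot 7 \left(16 + 7\right)\right)^{2} = \left(-12 + 2 \cdot 7 \cdot 23\right)^{2} = \left(-12 + 322\right)^{2} = 310^{2} = 96100$)
$\left(-197 - 83\right)^{2} - S = \left(-197 - 83\right)^{2} - 96100 = \left(-280\right)^{2} - 96100 = 78400 - 96100 = -17700$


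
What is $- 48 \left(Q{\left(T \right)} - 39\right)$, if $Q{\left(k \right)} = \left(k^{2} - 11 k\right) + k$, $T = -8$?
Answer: $-5040$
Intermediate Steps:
$Q{\left(k \right)} = k^{2} - 10 k$
$- 48 \left(Q{\left(T \right)} - 39\right) = - 48 \left(- 8 \left(-10 - 8\right) - 39\right) = - 48 \left(\left(-8\right) \left(-18\right) - 39\right) = - 48 \left(144 - 39\right) = \left(-48\right) 105 = -5040$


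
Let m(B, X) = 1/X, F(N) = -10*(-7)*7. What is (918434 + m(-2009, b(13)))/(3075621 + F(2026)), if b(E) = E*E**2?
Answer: 2017799499/6758215867 ≈ 0.29857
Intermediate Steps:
b(E) = E**3
F(N) = 490 (F(N) = 70*7 = 490)
(918434 + m(-2009, b(13)))/(3075621 + F(2026)) = (918434 + 1/(13**3))/(3075621 + 490) = (918434 + 1/2197)/3076111 = (918434 + 1/2197)*(1/3076111) = (2017799499/2197)*(1/3076111) = 2017799499/6758215867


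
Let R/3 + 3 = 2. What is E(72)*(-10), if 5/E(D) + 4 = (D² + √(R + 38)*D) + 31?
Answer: -9650/999003 + 400*√35/2997009 ≈ -0.0088700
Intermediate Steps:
R = -3 (R = -9 + 3*2 = -9 + 6 = -3)
E(D) = 5/(27 + D² + D*√35) (E(D) = 5/(-4 + ((D² + √(-3 + 38)*D) + 31)) = 5/(-4 + ((D² + √35*D) + 31)) = 5/(-4 + ((D² + D*√35) + 31)) = 5/(-4 + (31 + D² + D*√35)) = 5/(27 + D² + D*√35))
E(72)*(-10) = (5/(27 + 72² + 72*√35))*(-10) = (5/(27 + 5184 + 72*√35))*(-10) = (5/(5211 + 72*√35))*(-10) = -50/(5211 + 72*√35)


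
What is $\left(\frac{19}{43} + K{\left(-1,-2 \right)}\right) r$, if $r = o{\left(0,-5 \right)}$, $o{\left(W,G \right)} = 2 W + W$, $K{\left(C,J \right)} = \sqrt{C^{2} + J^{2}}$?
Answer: $0$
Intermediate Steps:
$o{\left(W,G \right)} = 3 W$
$r = 0$ ($r = 3 \cdot 0 = 0$)
$\left(\frac{19}{43} + K{\left(-1,-2 \right)}\right) r = \left(\frac{19}{43} + \sqrt{\left(-1\right)^{2} + \left(-2\right)^{2}}\right) 0 = \left(19 \cdot \frac{1}{43} + \sqrt{1 + 4}\right) 0 = \left(\frac{19}{43} + \sqrt{5}\right) 0 = 0$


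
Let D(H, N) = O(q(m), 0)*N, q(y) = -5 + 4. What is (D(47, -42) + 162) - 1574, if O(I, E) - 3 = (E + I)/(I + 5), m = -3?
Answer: -3055/2 ≈ -1527.5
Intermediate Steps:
q(y) = -1
O(I, E) = 3 + (E + I)/(5 + I) (O(I, E) = 3 + (E + I)/(I + 5) = 3 + (E + I)/(5 + I))
D(H, N) = 11*N/4 (D(H, N) = ((15 + 0 + 4*(-1))/(5 - 1))*N = ((15 + 0 - 4)/4)*N = ((¼)*11)*N = 11*N/4)
(D(47, -42) + 162) - 1574 = ((11/4)*(-42) + 162) - 1574 = (-231/2 + 162) - 1574 = 93/2 - 1574 = -3055/2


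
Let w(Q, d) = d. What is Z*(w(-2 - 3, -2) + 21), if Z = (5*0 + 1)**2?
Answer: 19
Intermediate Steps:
Z = 1 (Z = (0 + 1)**2 = 1**2 = 1)
Z*(w(-2 - 3, -2) + 21) = 1*(-2 + 21) = 1*19 = 19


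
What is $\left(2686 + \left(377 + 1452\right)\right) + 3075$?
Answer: $7590$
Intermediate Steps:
$\left(2686 + \left(377 + 1452\right)\right) + 3075 = \left(2686 + 1829\right) + 3075 = 4515 + 3075 = 7590$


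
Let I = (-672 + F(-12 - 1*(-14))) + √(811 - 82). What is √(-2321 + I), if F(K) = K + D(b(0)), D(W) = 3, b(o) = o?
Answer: 3*I*√329 ≈ 54.415*I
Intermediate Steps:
F(K) = 3 + K (F(K) = K + 3 = 3 + K)
I = -640 (I = (-672 + (3 + (-12 - 1*(-14)))) + √(811 - 82) = (-672 + (3 + (-12 + 14))) + √729 = (-672 + (3 + 2)) + 27 = (-672 + 5) + 27 = -667 + 27 = -640)
√(-2321 + I) = √(-2321 - 640) = √(-2961) = 3*I*√329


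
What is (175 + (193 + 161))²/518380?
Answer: 279841/518380 ≈ 0.53984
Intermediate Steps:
(175 + (193 + 161))²/518380 = (175 + 354)²*(1/518380) = 529²*(1/518380) = 279841*(1/518380) = 279841/518380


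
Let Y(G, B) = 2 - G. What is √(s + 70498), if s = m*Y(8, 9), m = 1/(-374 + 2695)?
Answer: 2*√94943900623/2321 ≈ 265.51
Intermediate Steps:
m = 1/2321 ≈ 0.00043085
s = -6/2321 (s = (2 - 1*8)/2321 = (2 - 8)/2321 = (1/2321)*(-6) = -6/2321 ≈ -0.0025851)
√(s + 70498) = √(-6/2321 + 70498) = √(163625852/2321) = 2*√94943900623/2321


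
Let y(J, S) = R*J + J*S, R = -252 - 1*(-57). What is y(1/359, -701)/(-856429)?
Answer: 128/43922573 ≈ 2.9142e-6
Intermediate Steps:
R = -195 (R = -252 + 57 = -195)
y(J, S) = -195*J + J*S
y(1/359, -701)/(-856429) = ((-195 - 701)/359)/(-856429) = ((1/359)*(-896))*(-1/856429) = -896/359*(-1/856429) = 128/43922573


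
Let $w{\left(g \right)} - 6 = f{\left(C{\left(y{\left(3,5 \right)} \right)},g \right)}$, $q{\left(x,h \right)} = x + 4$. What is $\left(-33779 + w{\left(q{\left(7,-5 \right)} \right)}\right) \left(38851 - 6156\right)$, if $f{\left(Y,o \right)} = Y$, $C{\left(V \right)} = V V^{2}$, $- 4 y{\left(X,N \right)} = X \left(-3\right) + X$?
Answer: $- \frac{8832783115}{8} \approx -1.1041 \cdot 10^{9}$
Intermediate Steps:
$y{\left(X,N \right)} = \frac{X}{2}$ ($y{\left(X,N \right)} = - \frac{X \left(-3\right) + X}{4} = - \frac{- 3 X + X}{4} = - \frac{\left(-2\right) X}{4} = \frac{X}{2}$)
$C{\left(V \right)} = V^{3}$
$q{\left(x,h \right)} = 4 + x$
$w{\left(g \right)} = \frac{75}{8}$ ($w{\left(g \right)} = 6 + \left(\frac{1}{2} \cdot 3\right)^{3} = 6 + \left(\frac{3}{2}\right)^{3} = 6 + \frac{27}{8} = \frac{75}{8}$)
$\left(-33779 + w{\left(q{\left(7,-5 \right)} \right)}\right) \left(38851 - 6156\right) = \left(-33779 + \frac{75}{8}\right) \left(38851 - 6156\right) = \left(- \frac{270157}{8}\right) 32695 = - \frac{8832783115}{8}$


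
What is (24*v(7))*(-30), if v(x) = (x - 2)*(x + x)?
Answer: -50400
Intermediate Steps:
v(x) = 2*x*(-2 + x) (v(x) = (-2 + x)*(2*x) = 2*x*(-2 + x))
(24*v(7))*(-30) = (24*(2*7*(-2 + 7)))*(-30) = (24*(2*7*5))*(-30) = (24*70)*(-30) = 1680*(-30) = -50400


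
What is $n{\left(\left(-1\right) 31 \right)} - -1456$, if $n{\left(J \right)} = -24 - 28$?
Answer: $1404$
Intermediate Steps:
$n{\left(J \right)} = -52$ ($n{\left(J \right)} = -24 - 28 = -52$)
$n{\left(\left(-1\right) 31 \right)} - -1456 = -52 - -1456 = -52 + 1456 = 1404$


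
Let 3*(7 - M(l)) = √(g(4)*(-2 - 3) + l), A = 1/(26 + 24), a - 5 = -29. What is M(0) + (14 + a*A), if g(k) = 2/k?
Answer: 513/25 - I*√10/6 ≈ 20.52 - 0.52705*I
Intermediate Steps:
a = -24 (a = 5 - 29 = -24)
A = 1/50 ≈ 0.020000
M(l) = 7 - √(-5/2 + l)/3 (M(l) = 7 - √((2/4)*(-2 - 3) + l)/3 = 7 - √((2*(¼))*(-5) + l)/3 = 7 - √((½)*(-5) + l)/3 = 7 - √(-5/2 + l)/3)
M(0) + (14 + a*A) = (7 - √(-10 + 4*0)/6) + (14 - 24*1/50) = (7 - √(-10 + 0)/6) + (14 - 12/25) = (7 - I*√10/6) + 338/25 = 513/25 - I*√10/6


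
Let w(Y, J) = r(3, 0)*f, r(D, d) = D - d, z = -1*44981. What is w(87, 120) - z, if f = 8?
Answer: 45005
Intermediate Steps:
z = -44981
w(Y, J) = 24 (w(Y, J) = (3 - 1*0)*8 = (3 + 0)*8 = 3*8 = 24)
w(87, 120) - z = 24 - 1*(-44981) = 24 + 44981 = 45005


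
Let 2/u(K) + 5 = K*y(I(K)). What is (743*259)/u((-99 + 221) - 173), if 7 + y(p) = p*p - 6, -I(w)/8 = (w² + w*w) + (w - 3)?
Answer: -8323113277566563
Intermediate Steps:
I(w) = 24 - 16*w² - 8*w (I(w) = -8*((w² + w*w) + (w - 3)) = -8*((w² + w²) + (-3 + w)) = -8*(2*w² + (-3 + w)) = -8*(-3 + w + 2*w²) = 24 - 16*w² - 8*w)
y(p) = -13 + p² (y(p) = -7 + (p*p - 6) = -7 + (p² - 6) = -7 + (-6 + p²) = -13 + p²)
u(K) = 2/(-5 + K*(-13 + (24 - 16*K² - 8*K)²))
(743*259)/u((-99 + 221) - 173) = (743*259)/((2/(-5 + ((-99 + 221) - 173)*(-13 + 64*(-3 + ((-99 + 221) - 173) + 2*((-99 + 221) - 173)²)²)))) = 192437/((2/(-5 + (122 - 173)*(-13 + 64*(-3 + (122 - 173) + 2*(122 - 173)²)²)))) = 192437/((2/(-5 - 51*(-13 + 64*(-3 - 51 + 2*(-51)²)²)))) = 192437/((2/(-5 - 51*(-13 + 64*(-3 - 51 + 2*2601)²)))) = 192437/((2/(-5 - 51*(-13 + 64*(-3 - 51 + 5202)²)))) = 192437/((2/(-5 - 51*(-13 + 64*5148²)))) = 192437/((2/(-5 - 51*(-13 + 64*26501904)))) = 192437/((2/(-5 - 51*(-13 + 1696121856)))) = 192437/((2/(-5 - 51*1696121843))) = 192437/((2/(-5 - 86502213993))) = 192437/((2/(-86502213998))) = 192437/((2*(-1/86502213998))) = 192437/(-1/43251106999) = 192437*(-43251106999) = -8323113277566563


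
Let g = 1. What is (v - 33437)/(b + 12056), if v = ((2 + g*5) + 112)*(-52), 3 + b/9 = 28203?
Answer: -39625/265856 ≈ -0.14905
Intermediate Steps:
b = 253800 (b = -27 + 9*28203 = -27 + 253827 = 253800)
v = -6188 (v = ((2 + 1*5) + 112)*(-52) = ((2 + 5) + 112)*(-52) = (7 + 112)*(-52) = 119*(-52) = -6188)
(v - 33437)/(b + 12056) = (-6188 - 33437)/(253800 + 12056) = -39625/265856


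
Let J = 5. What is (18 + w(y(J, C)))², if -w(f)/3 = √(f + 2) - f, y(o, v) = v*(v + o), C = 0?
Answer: 342 - 108*√2 ≈ 189.26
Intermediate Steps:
y(o, v) = v*(o + v)
w(f) = -3*√(2 + f) + 3*f (w(f) = -3*(√(f + 2) - f) = -3*(√(2 + f) - f) = -3*√(2 + f) + 3*f)
(18 + w(y(J, C)))² = (18 + (-3*√(2 + 0*(5 + 0)) + 3*(0*(5 + 0))))² = (18 + (-3*√(2 + 0*5) + 3*(0*5)))² = (18 + (-3*√(2 + 0) + 3*0))² = (18 + (-3*√2 + 0))² = (18 - 3*√2)²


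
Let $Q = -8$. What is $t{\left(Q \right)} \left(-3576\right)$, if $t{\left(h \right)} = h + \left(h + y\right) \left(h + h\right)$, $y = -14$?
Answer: $-1230144$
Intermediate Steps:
$t{\left(h \right)} = h + 2 h \left(-14 + h\right)$ ($t{\left(h \right)} = h + \left(h - 14\right) \left(h + h\right) = h + \left(-14 + h\right) 2 h = h + 2 h \left(-14 + h\right)$)
$t{\left(Q \right)} \left(-3576\right) = - 8 \left(-27 + 2 \left(-8\right)\right) \left(-3576\right) = - 8 \left(-27 - 16\right) \left(-3576\right) = \left(-8\right) \left(-43\right) \left(-3576\right) = 344 \left(-3576\right) = -1230144$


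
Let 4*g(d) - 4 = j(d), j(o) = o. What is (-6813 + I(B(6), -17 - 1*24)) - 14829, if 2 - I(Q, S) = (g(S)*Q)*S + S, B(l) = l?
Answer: -47749/2 ≈ -23875.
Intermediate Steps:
g(d) = 1 + d/4
I(Q, S) = 2 - S - Q*S*(1 + S/4) (I(Q, S) = 2 - (((1 + S/4)*Q)*S + S) = 2 - ((Q*(1 + S/4))*S + S) = 2 - (Q*S*(1 + S/4) + S) = 2 - (S + Q*S*(1 + S/4)) = 2 + (-S - Q*S*(1 + S/4)) = 2 - S - Q*S*(1 + S/4))
(-6813 + I(B(6), -17 - 1*24)) - 14829 = (-6813 + (2 - (-17 - 1*24) - 1/4*6*(-17 - 1*24)*(4 + (-17 - 1*24)))) - 14829 = (-6813 + (2 - (-17 - 24) - 1/4*6*(-17 - 24)*(4 + (-17 - 24)))) - 14829 = (-6813 + (2 - 1*(-41) - 1/4*6*(-41)*(4 - 41))) - 14829 = (-6813 + (2 + 41 - 1/4*6*(-41)*(-37))) - 14829 = (-6813 + (2 + 41 - 4551/2)) - 14829 = (-6813 - 4465/2) - 14829 = -18091/2 - 14829 = -47749/2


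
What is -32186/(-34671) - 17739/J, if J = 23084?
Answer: 18278965/114335052 ≈ 0.15987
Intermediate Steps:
-32186/(-34671) - 17739/J = -32186/(-34671) - 17739/23084 = -32186*(-1/34671) - 17739*1/23084 = 4598/4953 - 17739/23084 = 18278965/114335052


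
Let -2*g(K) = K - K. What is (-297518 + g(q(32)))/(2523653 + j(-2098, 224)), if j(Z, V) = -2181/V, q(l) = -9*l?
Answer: -66644032/565296091 ≈ -0.11789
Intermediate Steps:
g(K) = 0 (g(K) = -(K - K)/2 = -1/2*0 = 0)
(-297518 + g(q(32)))/(2523653 + j(-2098, 224)) = (-297518 + 0)/(2523653 - 2181/224) = -297518/(2523653 - 2181*1/224) = -297518/(2523653 - 2181/224) = -297518/565296091/224 = -297518*224/565296091 = -66644032/565296091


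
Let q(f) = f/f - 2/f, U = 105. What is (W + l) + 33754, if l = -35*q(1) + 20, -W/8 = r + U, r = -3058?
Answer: 57433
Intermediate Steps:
q(f) = 1 - 2/f
W = 23624 (W = -8*(-3058 + 105) = -8*(-2953) = 23624)
l = 55 (l = -35*(-2 + 1)/1 + 20 = -35*(-1) + 20 = 35 + 20 = 55)
(W + l) + 33754 = (23624 + 55) + 33754 = 23679 + 33754 = 57433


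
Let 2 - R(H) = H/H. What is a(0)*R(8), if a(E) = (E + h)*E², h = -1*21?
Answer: 0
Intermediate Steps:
R(H) = 1 (R(H) = 2 - H/H = 2 - 1*1 = 2 - 1 = 1)
h = -21
a(E) = E²*(-21 + E) (a(E) = (E - 21)*E² = (-21 + E)*E² = E²*(-21 + E))
a(0)*R(8) = (0²*(-21 + 0))*1 = (0*(-21))*1 = 0*1 = 0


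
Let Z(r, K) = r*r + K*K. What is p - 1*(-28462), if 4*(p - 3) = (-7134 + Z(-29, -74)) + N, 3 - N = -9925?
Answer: 122971/4 ≈ 30743.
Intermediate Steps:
N = 9928 (N = 3 - 1*(-9925) = 3 + 9925 = 9928)
Z(r, K) = K² + r² (Z(r, K) = r² + K² = K² + r²)
p = 9123/4 (p = 3 + ((-7134 + ((-74)² + (-29)²)) + 9928)/4 = 3 + ((-7134 + (5476 + 841)) + 9928)/4 = 3 + ((-7134 + 6317) + 9928)/4 = 3 + (-817 + 9928)/4 = 3 + (¼)*9111 = 3 + 9111/4 = 9123/4 ≈ 2280.8)
p - 1*(-28462) = 9123/4 - 1*(-28462) = 9123/4 + 28462 = 122971/4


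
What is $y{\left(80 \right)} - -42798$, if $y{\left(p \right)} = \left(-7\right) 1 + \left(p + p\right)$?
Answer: $42951$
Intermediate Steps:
$y{\left(p \right)} = -7 + 2 p$
$y{\left(80 \right)} - -42798 = \left(-7 + 2 \cdot 80\right) - -42798 = \left(-7 + 160\right) + 42798 = 153 + 42798 = 42951$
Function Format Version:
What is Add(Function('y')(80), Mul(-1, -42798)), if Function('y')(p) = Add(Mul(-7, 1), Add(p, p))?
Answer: 42951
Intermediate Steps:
Function('y')(p) = Add(-7, Mul(2, p))
Add(Function('y')(80), Mul(-1, -42798)) = Add(Add(-7, Mul(2, 80)), Mul(-1, -42798)) = Add(Add(-7, 160), 42798) = Add(153, 42798) = 42951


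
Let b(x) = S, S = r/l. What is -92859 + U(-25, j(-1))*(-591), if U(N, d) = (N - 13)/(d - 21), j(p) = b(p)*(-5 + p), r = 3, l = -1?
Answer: -100345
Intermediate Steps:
S = -3 (S = 3/(-1) = 3*(-1) = -3)
b(x) = -3
j(p) = 15 - 3*p (j(p) = -3*(-5 + p) = 15 - 3*p)
U(N, d) = (-13 + N)/(-21 + d)
-92859 + U(-25, j(-1))*(-591) = -92859 + ((-13 - 25)/(-21 + (15 - 3*(-1))))*(-591) = -92859 + (-38/(-21 + (15 + 3)))*(-591) = -92859 + (-38/(-21 + 18))*(-591) = -92859 + (-38/(-3))*(-591) = -92859 - ⅓*(-38)*(-591) = -92859 + (38/3)*(-591) = -92859 - 7486 = -100345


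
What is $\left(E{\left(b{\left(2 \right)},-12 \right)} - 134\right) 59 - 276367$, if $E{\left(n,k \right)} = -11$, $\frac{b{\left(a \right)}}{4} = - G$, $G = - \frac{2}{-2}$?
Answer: $-284922$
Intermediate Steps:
$G = 1$ ($G = \left(-2\right) \left(- \frac{1}{2}\right) = 1$)
$b{\left(a \right)} = -4$ ($b{\left(a \right)} = 4 \left(\left(-1\right) 1\right) = 4 \left(-1\right) = -4$)
$\left(E{\left(b{\left(2 \right)},-12 \right)} - 134\right) 59 - 276367 = \left(-11 - 134\right) 59 - 276367 = \left(-145\right) 59 - 276367 = -8555 - 276367 = -284922$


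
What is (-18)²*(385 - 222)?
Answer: 52812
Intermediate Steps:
(-18)²*(385 - 222) = 324*163 = 52812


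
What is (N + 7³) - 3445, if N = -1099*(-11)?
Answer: 8987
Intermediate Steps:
N = 12089
(N + 7³) - 3445 = (12089 + 7³) - 3445 = (12089 + 343) - 3445 = 12432 - 3445 = 8987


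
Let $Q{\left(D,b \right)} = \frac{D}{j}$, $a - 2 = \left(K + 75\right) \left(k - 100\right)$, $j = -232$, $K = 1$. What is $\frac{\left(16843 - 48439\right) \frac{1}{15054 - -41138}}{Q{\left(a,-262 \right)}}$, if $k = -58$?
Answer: $- \frac{2633}{242328} \approx -0.010865$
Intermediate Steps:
$a = -12006$ ($a = 2 + \left(1 + 75\right) \left(-58 - 100\right) = 2 + 76 \left(-158\right) = 2 - 12008 = -12006$)
$Q{\left(D,b \right)} = - \frac{D}{232}$ ($Q{\left(D,b \right)} = \frac{D}{-232} = D \left(- \frac{1}{232}\right) = - \frac{D}{232}$)
$\frac{\left(16843 - 48439\right) \frac{1}{15054 - -41138}}{Q{\left(a,-262 \right)}} = \frac{\left(16843 - 48439\right) \frac{1}{15054 - -41138}}{\left(- \frac{1}{232}\right) \left(-12006\right)} = \frac{\left(-31596\right) \frac{1}{15054 + 41138}}{\frac{207}{4}} = - \frac{31596}{56192} \cdot \frac{4}{207} = \left(-31596\right) \frac{1}{56192} \cdot \frac{4}{207} = \left(- \frac{7899}{14048}\right) \frac{4}{207} = - \frac{2633}{242328}$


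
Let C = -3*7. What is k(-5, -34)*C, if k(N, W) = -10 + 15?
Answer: -105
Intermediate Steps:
k(N, W) = 5
C = -21
k(-5, -34)*C = 5*(-21) = -105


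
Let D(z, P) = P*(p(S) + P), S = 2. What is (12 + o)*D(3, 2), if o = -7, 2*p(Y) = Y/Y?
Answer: 25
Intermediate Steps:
p(Y) = ½ (p(Y) = (Y/Y)/2 = (½)*1 = ½)
D(z, P) = P*(½ + P)
(12 + o)*D(3, 2) = (12 - 7)*(2*(½ + 2)) = 5*(2*(5/2)) = 5*5 = 25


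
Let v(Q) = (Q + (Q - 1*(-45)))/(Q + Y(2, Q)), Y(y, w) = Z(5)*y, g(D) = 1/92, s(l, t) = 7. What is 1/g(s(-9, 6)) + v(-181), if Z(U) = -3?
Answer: 17521/187 ≈ 93.695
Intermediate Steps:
g(D) = 1/92
Y(y, w) = -3*y
v(Q) = (45 + 2*Q)/(-6 + Q) (v(Q) = (Q + (Q - 1*(-45)))/(Q - 3*2) = (Q + (Q + 45))/(Q - 6) = (Q + (45 + Q))/(-6 + Q) = (45 + 2*Q)/(-6 + Q))
1/g(s(-9, 6)) + v(-181) = 1/(1/92) + (45 + 2*(-181))/(-6 - 181) = 92 + (45 - 362)/(-187) = 92 - 1/187*(-317) = 92 + 317/187 = 17521/187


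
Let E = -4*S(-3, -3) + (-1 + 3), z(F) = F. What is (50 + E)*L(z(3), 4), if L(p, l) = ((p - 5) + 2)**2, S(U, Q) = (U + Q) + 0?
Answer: 0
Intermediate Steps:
S(U, Q) = Q + U (S(U, Q) = (Q + U) + 0 = Q + U)
E = 26 (E = -4*(-3 - 3) + (-1 + 3) = -4*(-6) + 2 = 24 + 2 = 26)
L(p, l) = (-3 + p)**2 (L(p, l) = ((-5 + p) + 2)**2 = (-3 + p)**2)
(50 + E)*L(z(3), 4) = (50 + 26)*(-3 + 3)**2 = 76*0**2 = 76*0 = 0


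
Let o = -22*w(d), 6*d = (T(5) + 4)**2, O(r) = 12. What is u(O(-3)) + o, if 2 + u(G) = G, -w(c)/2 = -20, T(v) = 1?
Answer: -870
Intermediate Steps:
d = 25/6 (d = (1 + 4)**2/6 = (1/6)*5**2 = (1/6)*25 = 25/6 ≈ 4.1667)
w(c) = 40 (w(c) = -2*(-20) = 40)
u(G) = -2 + G
o = -880 (o = -22*40 = -880)
u(O(-3)) + o = (-2 + 12) - 880 = 10 - 880 = -870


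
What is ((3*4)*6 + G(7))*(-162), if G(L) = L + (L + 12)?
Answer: -15876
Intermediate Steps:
G(L) = 12 + 2*L (G(L) = L + (12 + L) = 12 + 2*L)
((3*4)*6 + G(7))*(-162) = ((3*4)*6 + (12 + 2*7))*(-162) = (12*6 + (12 + 14))*(-162) = (72 + 26)*(-162) = 98*(-162) = -15876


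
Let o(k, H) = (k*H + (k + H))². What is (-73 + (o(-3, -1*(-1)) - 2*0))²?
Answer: 2304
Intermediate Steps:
o(k, H) = (H + k + H*k)² (o(k, H) = (H*k + (H + k))² = (H + k + H*k)²)
(-73 + (o(-3, -1*(-1)) - 2*0))² = (-73 + ((-1*(-1) - 3 - 1*(-1)*(-3))² - 2*0))² = (-73 + ((1 - 3 + 1*(-3))² + 0))² = (-73 + ((1 - 3 - 3)² + 0))² = (-73 + ((-5)² + 0))² = (-73 + (25 + 0))² = (-73 + 25)² = (-48)² = 2304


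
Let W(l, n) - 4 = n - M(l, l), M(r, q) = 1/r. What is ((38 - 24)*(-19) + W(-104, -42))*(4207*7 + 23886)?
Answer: -1686186025/104 ≈ -1.6213e+7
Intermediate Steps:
W(l, n) = 4 + n - 1/l (W(l, n) = 4 + (n - 1/l) = 4 + n - 1/l)
((38 - 24)*(-19) + W(-104, -42))*(4207*7 + 23886) = ((38 - 24)*(-19) + (4 - 42 - 1/(-104)))*(4207*7 + 23886) = (14*(-19) + (4 - 42 - 1*(-1/104)))*(29449 + 23886) = (-266 + (4 - 42 + 1/104))*53335 = (-266 - 3951/104)*53335 = -31615/104*53335 = -1686186025/104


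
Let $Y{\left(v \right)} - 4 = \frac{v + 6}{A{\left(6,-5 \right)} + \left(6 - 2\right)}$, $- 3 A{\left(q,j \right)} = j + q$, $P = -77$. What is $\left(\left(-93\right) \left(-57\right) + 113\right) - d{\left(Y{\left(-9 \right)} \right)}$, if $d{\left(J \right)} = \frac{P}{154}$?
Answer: $\frac{10829}{2} \approx 5414.5$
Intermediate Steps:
$A{\left(q,j \right)} = - \frac{j}{3} - \frac{q}{3}$ ($A{\left(q,j \right)} = - \frac{j + q}{3} = - \frac{j}{3} - \frac{q}{3}$)
$Y{\left(v \right)} = \frac{62}{11} + \frac{3 v}{11}$ ($Y{\left(v \right)} = 4 + \frac{v + 6}{\left(\left(- \frac{1}{3}\right) \left(-5\right) - 2\right) + \left(6 - 2\right)} = 4 + \frac{6 + v}{\left(\frac{5}{3} - 2\right) + \left(6 - 2\right)} = 4 + \frac{6 + v}{- \frac{1}{3} + 4} = 4 + \frac{6 + v}{\frac{11}{3}} = 4 + \left(6 + v\right) \frac{3}{11} = 4 + \left(\frac{18}{11} + \frac{3 v}{11}\right) = \frac{62}{11} + \frac{3 v}{11}$)
$d{\left(J \right)} = - \frac{1}{2}$ ($d{\left(J \right)} = - \frac{77}{154} = \left(-77\right) \frac{1}{154} = - \frac{1}{2}$)
$\left(\left(-93\right) \left(-57\right) + 113\right) - d{\left(Y{\left(-9 \right)} \right)} = \left(\left(-93\right) \left(-57\right) + 113\right) - - \frac{1}{2} = \left(5301 + 113\right) + \frac{1}{2} = 5414 + \frac{1}{2} = \frac{10829}{2}$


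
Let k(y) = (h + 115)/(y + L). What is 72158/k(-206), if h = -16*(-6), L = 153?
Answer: -3824374/211 ≈ -18125.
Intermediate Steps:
h = 96
k(y) = 211/(153 + y) (k(y) = (96 + 115)/(y + 153) = 211/(153 + y))
72158/k(-206) = 72158/((211/(153 - 206))) = 72158/((211/(-53))) = 72158/((211*(-1/53))) = 72158/(-211/53) = 72158*(-53/211) = -3824374/211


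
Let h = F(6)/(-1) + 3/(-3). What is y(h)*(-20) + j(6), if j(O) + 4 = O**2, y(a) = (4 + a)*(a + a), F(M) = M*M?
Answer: -48808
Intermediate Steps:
F(M) = M**2
h = -37 (h = 6**2/(-1) + 3/(-3) = 36*(-1) + 3*(-1/3) = -36 - 1 = -37)
y(a) = 2*a*(4 + a) (y(a) = (4 + a)*(2*a) = 2*a*(4 + a))
j(O) = -4 + O**2
y(h)*(-20) + j(6) = (2*(-37)*(4 - 37))*(-20) + (-4 + 6**2) = (2*(-37)*(-33))*(-20) + (-4 + 36) = 2442*(-20) + 32 = -48840 + 32 = -48808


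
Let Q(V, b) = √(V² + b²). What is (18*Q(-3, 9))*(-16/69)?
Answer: -288*√10/23 ≈ -39.597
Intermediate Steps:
(18*Q(-3, 9))*(-16/69) = (18*√((-3)² + 9²))*(-16/69) = (18*√(9 + 81))*(-16*1/69) = (18*√90)*(-16/69) = (18*(3*√10))*(-16/69) = (54*√10)*(-16/69) = -288*√10/23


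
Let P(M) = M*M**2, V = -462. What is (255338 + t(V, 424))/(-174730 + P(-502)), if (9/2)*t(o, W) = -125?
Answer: -1148896/570063321 ≈ -0.0020154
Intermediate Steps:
t(o, W) = -250/9 (t(o, W) = (2/9)*(-125) = -250/9)
P(M) = M**3
(255338 + t(V, 424))/(-174730 + P(-502)) = (255338 - 250/9)/(-174730 + (-502)**3) = 2297792/(9*(-174730 - 126506008)) = (2297792/9)/(-126680738) = (2297792/9)*(-1/126680738) = -1148896/570063321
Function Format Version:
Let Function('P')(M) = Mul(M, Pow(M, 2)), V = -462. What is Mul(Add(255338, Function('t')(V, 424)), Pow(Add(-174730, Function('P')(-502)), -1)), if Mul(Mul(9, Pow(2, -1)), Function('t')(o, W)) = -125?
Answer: Rational(-1148896, 570063321) ≈ -0.0020154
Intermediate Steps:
Function('t')(o, W) = Rational(-250, 9) (Function('t')(o, W) = Mul(Rational(2, 9), -125) = Rational(-250, 9))
Function('P')(M) = Pow(M, 3)
Mul(Add(255338, Function('t')(V, 424)), Pow(Add(-174730, Function('P')(-502)), -1)) = Mul(Add(255338, Rational(-250, 9)), Pow(Add(-174730, Pow(-502, 3)), -1)) = Mul(Rational(2297792, 9), Pow(Add(-174730, -126506008), -1)) = Mul(Rational(2297792, 9), Pow(-126680738, -1)) = Mul(Rational(2297792, 9), Rational(-1, 126680738)) = Rational(-1148896, 570063321)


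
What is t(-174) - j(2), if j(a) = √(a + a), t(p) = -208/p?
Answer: -70/87 ≈ -0.80460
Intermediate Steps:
j(a) = √2*√a (j(a) = √(2*a) = √2*√a)
t(-174) - j(2) = -208/(-174) - √2*√2 = -208*(-1/174) - 1*2 = 104/87 - 2 = -70/87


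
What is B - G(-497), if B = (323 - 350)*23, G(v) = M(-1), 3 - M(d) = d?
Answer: -625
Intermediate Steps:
M(d) = 3 - d
G(v) = 4 (G(v) = 3 - 1*(-1) = 3 + 1 = 4)
B = -621 (B = -27*23 = -621)
B - G(-497) = -621 - 1*4 = -621 - 4 = -625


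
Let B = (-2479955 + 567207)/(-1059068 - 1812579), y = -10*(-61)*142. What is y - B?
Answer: 248740150392/2871647 ≈ 86619.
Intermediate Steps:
y = 86620 (y = 610*142 = 86620)
B = 1912748/2871647 (B = -1912748/(-2871647) = -1912748*(-1/2871647) = 1912748/2871647 ≈ 0.66608)
y - B = 86620 - 1*1912748/2871647 = 86620 - 1912748/2871647 = 248740150392/2871647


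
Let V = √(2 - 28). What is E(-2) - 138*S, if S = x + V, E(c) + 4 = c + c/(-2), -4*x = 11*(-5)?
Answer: -3805/2 - 138*I*√26 ≈ -1902.5 - 703.67*I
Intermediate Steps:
V = I*√26 (V = √(-26) = I*√26 ≈ 5.099*I)
x = 55/4 (x = -11*(-5)/4 = -¼*(-55) = 55/4 ≈ 13.750)
E(c) = -4 + c/2 (E(c) = -4 + (c + c/(-2)) = -4 + (c + c*(-½)) = -4 + (c - c/2) = -4 + c/2)
S = 55/4 + I*√26 ≈ 13.75 + 5.099*I
E(-2) - 138*S = (-4 + (½)*(-2)) - 138*(55/4 + I*√26) = (-4 - 1) + (-3795/2 - 138*I*√26) = -5 + (-3795/2 - 138*I*√26) = -3805/2 - 138*I*√26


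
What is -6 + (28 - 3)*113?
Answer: 2819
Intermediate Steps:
-6 + (28 - 3)*113 = -6 + 25*113 = -6 + 2825 = 2819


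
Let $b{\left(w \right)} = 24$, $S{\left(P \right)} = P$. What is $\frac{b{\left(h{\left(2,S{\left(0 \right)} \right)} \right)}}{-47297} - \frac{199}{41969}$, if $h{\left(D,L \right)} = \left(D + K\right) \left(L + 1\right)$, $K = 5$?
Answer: $- \frac{10419359}{1985007793} \approx -0.005249$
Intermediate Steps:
$h{\left(D,L \right)} = \left(1 + L\right) \left(5 + D\right)$ ($h{\left(D,L \right)} = \left(D + 5\right) \left(L + 1\right) = \left(5 + D\right) \left(1 + L\right) = \left(1 + L\right) \left(5 + D\right)$)
$\frac{b{\left(h{\left(2,S{\left(0 \right)} \right)} \right)}}{-47297} - \frac{199}{41969} = \frac{24}{-47297} - \frac{199}{41969} = 24 \left(- \frac{1}{47297}\right) - \frac{199}{41969} = - \frac{24}{47297} - \frac{199}{41969} = - \frac{10419359}{1985007793}$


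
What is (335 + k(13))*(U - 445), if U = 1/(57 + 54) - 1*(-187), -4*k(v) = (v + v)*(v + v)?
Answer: -4753742/111 ≈ -42827.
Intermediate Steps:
k(v) = -v² (k(v) = -(v + v)*(v + v)/4 = -2*v*2*v/4 = -v²)
U = 20758/111 (U = 1/111 + 187 = 20758/111 ≈ 187.01)
(335 + k(13))*(U - 445) = (335 - 1*13²)*(20758/111 - 445) = (335 - 1*169)*(-28637/111) = (335 - 169)*(-28637/111) = 166*(-28637/111) = -4753742/111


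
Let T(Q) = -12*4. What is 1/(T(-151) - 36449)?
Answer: -1/36497 ≈ -2.7400e-5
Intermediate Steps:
T(Q) = -48
1/(T(-151) - 36449) = 1/(-48 - 36449) = 1/(-36497) = -1/36497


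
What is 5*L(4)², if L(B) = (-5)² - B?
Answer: 2205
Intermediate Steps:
L(B) = 25 - B
5*L(4)² = 5*(25 - 1*4)² = 5*(25 - 4)² = 5*21² = 5*441 = 2205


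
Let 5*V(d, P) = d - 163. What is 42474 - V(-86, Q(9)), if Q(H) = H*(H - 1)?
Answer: 212619/5 ≈ 42524.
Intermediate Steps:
Q(H) = H*(-1 + H)
V(d, P) = -163/5 + d/5 (V(d, P) = (d - 163)/5 = (-163 + d)/5 = -163/5 + d/5)
42474 - V(-86, Q(9)) = 42474 - (-163/5 + (⅕)*(-86)) = 42474 - (-163/5 - 86/5) = 42474 - 1*(-249/5) = 42474 + 249/5 = 212619/5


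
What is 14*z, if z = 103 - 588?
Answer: -6790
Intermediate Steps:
z = -485
14*z = 14*(-485) = -6790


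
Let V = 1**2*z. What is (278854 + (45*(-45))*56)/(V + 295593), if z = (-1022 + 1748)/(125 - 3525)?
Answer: 281271800/502507737 ≈ 0.55974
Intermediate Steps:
z = -363/1700 (z = 726/(-3400) = 726*(-1/3400) = -363/1700 ≈ -0.21353)
V = -363/1700 (V = 1**2*(-363/1700) = 1*(-363/1700) = -363/1700 ≈ -0.21353)
(278854 + (45*(-45))*56)/(V + 295593) = (278854 + (45*(-45))*56)/(-363/1700 + 295593) = (278854 - 2025*56)/(502507737/1700) = (278854 - 113400)*(1700/502507737) = 165454*(1700/502507737) = 281271800/502507737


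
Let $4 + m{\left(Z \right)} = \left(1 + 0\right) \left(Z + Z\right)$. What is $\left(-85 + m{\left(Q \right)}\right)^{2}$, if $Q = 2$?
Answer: $7225$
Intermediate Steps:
$m{\left(Z \right)} = -4 + 2 Z$ ($m{\left(Z \right)} = -4 + \left(1 + 0\right) \left(Z + Z\right) = -4 + 1 \cdot 2 Z = -4 + 2 Z$)
$\left(-85 + m{\left(Q \right)}\right)^{2} = \left(-85 + \left(-4 + 2 \cdot 2\right)\right)^{2} = \left(-85 + \left(-4 + 4\right)\right)^{2} = \left(-85 + 0\right)^{2} = \left(-85\right)^{2} = 7225$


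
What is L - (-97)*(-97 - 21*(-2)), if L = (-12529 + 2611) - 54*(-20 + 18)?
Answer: -15145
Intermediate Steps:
L = -9810 (L = -9918 - 54*(-2) = -9918 + 108 = -9810)
L - (-97)*(-97 - 21*(-2)) = -9810 - (-97)*(-97 - 21*(-2)) = -9810 - (-97)*(-97 + 42) = -9810 - (-97)*(-55) = -9810 - 1*5335 = -9810 - 5335 = -15145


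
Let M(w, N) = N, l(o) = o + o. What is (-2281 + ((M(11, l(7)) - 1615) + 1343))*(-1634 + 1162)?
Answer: 1198408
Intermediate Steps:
l(o) = 2*o
(-2281 + ((M(11, l(7)) - 1615) + 1343))*(-1634 + 1162) = (-2281 + ((2*7 - 1615) + 1343))*(-1634 + 1162) = (-2281 + ((14 - 1615) + 1343))*(-472) = (-2281 + (-1601 + 1343))*(-472) = (-2281 - 258)*(-472) = -2539*(-472) = 1198408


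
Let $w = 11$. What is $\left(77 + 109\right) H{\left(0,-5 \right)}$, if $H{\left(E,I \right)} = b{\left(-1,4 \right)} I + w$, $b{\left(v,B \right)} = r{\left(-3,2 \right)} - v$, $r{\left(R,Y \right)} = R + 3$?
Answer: $1116$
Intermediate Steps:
$r{\left(R,Y \right)} = 3 + R$
$b{\left(v,B \right)} = - v$ ($b{\left(v,B \right)} = \left(3 - 3\right) - v = 0 - v = - v$)
$H{\left(E,I \right)} = 11 + I$ ($H{\left(E,I \right)} = \left(-1\right) \left(-1\right) I + 11 = 1 I + 11 = I + 11 = 11 + I$)
$\left(77 + 109\right) H{\left(0,-5 \right)} = \left(77 + 109\right) \left(11 - 5\right) = 186 \cdot 6 = 1116$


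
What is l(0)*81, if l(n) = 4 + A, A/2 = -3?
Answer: -162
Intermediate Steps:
A = -6 (A = 2*(-3) = -6)
l(n) = -2 (l(n) = 4 - 6 = -2)
l(0)*81 = -2*81 = -162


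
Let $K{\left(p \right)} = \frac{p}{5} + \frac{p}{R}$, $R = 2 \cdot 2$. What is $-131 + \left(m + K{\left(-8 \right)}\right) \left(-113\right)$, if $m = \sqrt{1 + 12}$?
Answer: $\frac{1379}{5} - 113 \sqrt{13} \approx -131.63$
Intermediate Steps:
$R = 4$
$m = \sqrt{13} \approx 3.6056$
$K{\left(p \right)} = \frac{9 p}{20}$ ($K{\left(p \right)} = \frac{p}{5} + \frac{p}{4} = \frac{9 p}{20}$)
$-131 + \left(m + K{\left(-8 \right)}\right) \left(-113\right) = -131 + \left(\sqrt{13} + \frac{9}{20} \left(-8\right)\right) \left(-113\right) = -131 + \left(\sqrt{13} - \frac{18}{5}\right) \left(-113\right) = -131 + \left(- \frac{18}{5} + \sqrt{13}\right) \left(-113\right) = -131 + \left(\frac{2034}{5} - 113 \sqrt{13}\right) = \frac{1379}{5} - 113 \sqrt{13}$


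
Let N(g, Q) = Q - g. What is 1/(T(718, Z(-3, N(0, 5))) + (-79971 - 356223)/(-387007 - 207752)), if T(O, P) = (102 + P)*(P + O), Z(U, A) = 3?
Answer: 18023/1364444433 ≈ 1.3209e-5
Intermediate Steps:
T(O, P) = (102 + P)*(O + P)
1/(T(718, Z(-3, N(0, 5))) + (-79971 - 356223)/(-387007 - 207752)) = 1/((3² + 102*718 + 102*3 + 718*3) + (-79971 - 356223)/(-387007 - 207752)) = 1/((9 + 73236 + 306 + 2154) - 436194/(-594759)) = 1/(75705 - 436194*(-1/594759)) = 1/(75705 + 13218/18023) = 1/(1364444433/18023) = 18023/1364444433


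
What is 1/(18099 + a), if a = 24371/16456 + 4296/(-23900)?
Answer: 98324600/1779704878381 ≈ 5.5248e-5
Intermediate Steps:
a = 127942981/98324600 (a = 24371*(1/16456) + 4296*(-1/23900) = 24371/16456 - 1074/5975 = 127942981/98324600 ≈ 1.3012)
1/(18099 + a) = 1/(18099 + 127942981/98324600) = 1/(1779704878381/98324600) = 98324600/1779704878381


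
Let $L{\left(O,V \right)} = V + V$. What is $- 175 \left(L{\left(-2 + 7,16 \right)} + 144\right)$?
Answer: $-30800$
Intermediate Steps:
$L{\left(O,V \right)} = 2 V$
$- 175 \left(L{\left(-2 + 7,16 \right)} + 144\right) = - 175 \left(2 \cdot 16 + 144\right) = - 175 \left(32 + 144\right) = \left(-175\right) 176 = -30800$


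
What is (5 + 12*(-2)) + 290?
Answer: 271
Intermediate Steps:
(5 + 12*(-2)) + 290 = (5 - 24) + 290 = -19 + 290 = 271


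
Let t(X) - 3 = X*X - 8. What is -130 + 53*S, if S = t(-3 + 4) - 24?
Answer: -1614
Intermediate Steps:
t(X) = -5 + X**2 (t(X) = 3 + (X*X - 8) = 3 + (X**2 - 8) = 3 + (-8 + X**2) = -5 + X**2)
S = -28 (S = (-5 + (-3 + 4)**2) - 24 = (-5 + 1**2) - 24 = (-5 + 1) - 24 = -4 - 24 = -28)
-130 + 53*S = -130 + 53*(-28) = -130 - 1484 = -1614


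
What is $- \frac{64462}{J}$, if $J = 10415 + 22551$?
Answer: $- \frac{32231}{16483} \approx -1.9554$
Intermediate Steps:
$J = 32966$
$- \frac{64462}{J} = - \frac{64462}{32966} = \left(-64462\right) \frac{1}{32966} = - \frac{32231}{16483}$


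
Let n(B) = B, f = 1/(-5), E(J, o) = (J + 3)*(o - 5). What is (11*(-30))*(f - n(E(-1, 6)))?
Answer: 726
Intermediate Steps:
E(J, o) = (-5 + o)*(3 + J) (E(J, o) = (3 + J)*(-5 + o) = (-5 + o)*(3 + J))
f = -⅕ ≈ -0.20000
(11*(-30))*(f - n(E(-1, 6))) = (11*(-30))*(-⅕ - (-15 - 5*(-1) + 3*6 - 1*6)) = -330*(-⅕ - (-15 + 5 + 18 - 6)) = -330*(-⅕ - 1*2) = -330*(-⅕ - 2) = -330*(-11/5) = 726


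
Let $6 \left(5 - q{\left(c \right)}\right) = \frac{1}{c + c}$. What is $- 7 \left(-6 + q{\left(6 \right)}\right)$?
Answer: $\frac{511}{72} \approx 7.0972$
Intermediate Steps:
$q{\left(c \right)} = 5 - \frac{1}{12 c}$ ($q{\left(c \right)} = 5 - \frac{1}{6 \left(c + c\right)} = 5 - \frac{1}{6 \cdot 2 c} = 5 - \frac{\frac{1}{2} \frac{1}{c}}{6} = 5 - \frac{1}{12 c}$)
$- 7 \left(-6 + q{\left(6 \right)}\right) = - 7 \left(-6 + \left(5 - \frac{1}{12 \cdot 6}\right)\right) = - 7 \left(-6 + \left(5 - \frac{1}{72}\right)\right) = - 7 \left(-6 + \frac{359}{72}\right) = \left(-7\right) \left(- \frac{73}{72}\right) = \frac{511}{72}$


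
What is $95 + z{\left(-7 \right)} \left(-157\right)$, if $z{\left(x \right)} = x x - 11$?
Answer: $-5871$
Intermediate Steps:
$z{\left(x \right)} = -11 + x^{2}$ ($z{\left(x \right)} = x^{2} - 11 = -11 + x^{2}$)
$95 + z{\left(-7 \right)} \left(-157\right) = 95 + \left(-11 + \left(-7\right)^{2}\right) \left(-157\right) = 95 + \left(-11 + 49\right) \left(-157\right) = 95 + 38 \left(-157\right) = 95 - 5966 = -5871$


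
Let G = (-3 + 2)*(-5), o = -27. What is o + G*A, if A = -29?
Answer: -172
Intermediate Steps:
G = 5 (G = -1*(-5) = 5)
o + G*A = -27 + 5*(-29) = -27 - 145 = -172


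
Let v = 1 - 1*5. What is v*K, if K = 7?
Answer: -28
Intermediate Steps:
v = -4 (v = 1 - 5 = -4)
v*K = -4*7 = -28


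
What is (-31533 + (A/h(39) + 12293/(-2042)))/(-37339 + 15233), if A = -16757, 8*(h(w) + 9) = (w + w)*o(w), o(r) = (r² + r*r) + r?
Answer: 7736379880693/5422406515596 ≈ 1.4267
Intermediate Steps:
o(r) = r + 2*r² (o(r) = (r² + r²) + r = 2*r² + r = r + 2*r²)
h(w) = -9 + w²*(1 + 2*w)/4 (h(w) = -9 + ((w + w)*(w*(1 + 2*w)))/8 = -9 + ((2*w)*(w*(1 + 2*w)))/8 = -9 + (2*w²*(1 + 2*w))/8 = -9 + w²*(1 + 2*w)/4)
(-31533 + (A/h(39) + 12293/(-2042)))/(-37339 + 15233) = (-31533 + (-16757/(-9 + (¼)*39²*(1 + 2*39)) + 12293/(-2042)))/(-37339 + 15233) = (-31533 + (-16757/(-9 + (¼)*1521*(1 + 78)) + 12293*(-1/2042)))/(-22106) = (-31533 + (-16757/(-9 + (¼)*1521*79) - 12293/2042))*(-1/22106) = (-31533 + (-16757/(-9 + 120159/4) - 12293/2042))*(-1/22106) = (-31533 + (-16757/120123/4 - 12293/2042))*(-1/22106) = (-31533 + (-16757*4/120123 - 12293/2042))*(-1/22106) = (-31533 + (-67028/120123 - 12293/2042))*(-1/22106) = (-31533 - 1613543215/245291166)*(-1/22106) = -7736379880693/245291166*(-1/22106) = 7736379880693/5422406515596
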